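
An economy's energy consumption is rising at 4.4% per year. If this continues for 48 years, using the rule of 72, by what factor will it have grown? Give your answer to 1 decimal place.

Doubling time ≈ 72/4.4 = 16.36 years.
48 years / 16.36 ≈ 2.93 doublings → factor 2^2.93 ≈ 7.6.

around 7.6 times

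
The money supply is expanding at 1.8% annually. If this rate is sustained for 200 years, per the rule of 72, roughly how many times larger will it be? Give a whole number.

approximately 32 times

At 1.8% one doubling takes ≈ 40.00 years; 200 years is 5 of them, so ×32.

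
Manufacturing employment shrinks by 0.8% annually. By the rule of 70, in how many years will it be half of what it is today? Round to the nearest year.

Halving time ≈ 70 / 0.8 = 87.50 → 88 years.

roughly 88 years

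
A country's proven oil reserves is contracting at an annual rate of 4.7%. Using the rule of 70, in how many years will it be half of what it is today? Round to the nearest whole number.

The rule works in reverse for decay: 70/4.7 ≈ 14.89 years to halve.

roughly 15 years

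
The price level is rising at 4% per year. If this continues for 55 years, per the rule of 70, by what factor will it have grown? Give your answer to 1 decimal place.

approximately 8.8 times

Doubles every ≈ 17.50 years (70/4).
55 years is 3.14 doublings; 2^3.14 ≈ 8.8×.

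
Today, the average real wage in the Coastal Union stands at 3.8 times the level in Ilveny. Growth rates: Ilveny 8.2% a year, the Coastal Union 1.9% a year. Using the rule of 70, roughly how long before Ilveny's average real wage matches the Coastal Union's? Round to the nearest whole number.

≈ 21 years

What matters is the difference: 6.3 pp.
Rule of 70 on the gap: the ratio halves every 70/6.3 ≈ 11.11 years.
A 3.8 times gap takes log₂(3.8) ≈ 1.93 halvings to close: 1.93 × 11.11 ≈ 21 years.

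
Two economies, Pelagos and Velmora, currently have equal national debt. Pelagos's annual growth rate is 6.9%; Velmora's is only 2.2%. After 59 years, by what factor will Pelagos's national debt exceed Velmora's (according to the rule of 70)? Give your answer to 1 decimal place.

about 15.6 times

Rate gap = 6.9% − 2.2% = 4.7 points.
The ratio doubles every 70/4.7 ≈ 14.89 years.
59/14.89 ≈ 3.96 doublings → ratio ≈ 2^3.96 ≈ 15.6.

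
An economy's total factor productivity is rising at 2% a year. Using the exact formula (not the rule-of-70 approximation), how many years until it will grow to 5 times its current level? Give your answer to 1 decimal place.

t = ln(5) / ln(1 + 0.02) = 1.6094 / 0.019803 ≈ 81.27.

81.3 years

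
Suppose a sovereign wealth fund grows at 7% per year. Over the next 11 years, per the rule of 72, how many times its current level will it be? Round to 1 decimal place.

Doubling time ≈ 72/7 = 10.29 years.
11 years / 10.29 ≈ 1.07 doublings → factor 2^1.07 ≈ 2.1.

about 2.1 times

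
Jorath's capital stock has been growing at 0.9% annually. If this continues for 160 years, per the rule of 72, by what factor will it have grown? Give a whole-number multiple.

around 4 times

72/0.9 ≈ 80.00 years per doubling.
160 years fits 2 doublings: 2^2 = 4.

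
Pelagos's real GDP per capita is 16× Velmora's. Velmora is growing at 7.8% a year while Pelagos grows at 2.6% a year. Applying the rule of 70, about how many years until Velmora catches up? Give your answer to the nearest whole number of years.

Velmora gains on Pelagos at 7.8% − 2.6% = 5.2 points a year.
At that relative rate the gap halves every 70/5.2 ≈ 13.46 years.
A 16× gap closes after 4 halvings: 4 × 13.46 ≈ 54 years.

approximately 54 years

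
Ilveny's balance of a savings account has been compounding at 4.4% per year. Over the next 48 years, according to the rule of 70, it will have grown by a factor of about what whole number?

about 8 times

At 4.4% one doubling takes ≈ 15.91 years; 48 years is 3 of them, so ×8.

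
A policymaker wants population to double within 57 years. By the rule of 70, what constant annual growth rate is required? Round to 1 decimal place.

1.2%

70 / 57 ≈ 1.23, so about 1.2% annually.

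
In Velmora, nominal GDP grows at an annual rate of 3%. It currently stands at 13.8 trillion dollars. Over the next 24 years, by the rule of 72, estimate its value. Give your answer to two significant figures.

about 28 trillion dollars

Doubling time ≈ 72/3 = 24.00 years.
24 years is 24/24.00 ≈ 1.00 doublings, a factor of 2^1.00 ≈ 2.00.
13.8 × 2.00 ≈ 28 trillion dollars.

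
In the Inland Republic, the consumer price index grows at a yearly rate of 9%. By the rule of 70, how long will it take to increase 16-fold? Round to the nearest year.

At 9% it doubles every 70/9 ≈ 7.78 years.
Getting to 16× needs 4 doublings: 4 × 7.78 ≈ 31 years.

31 years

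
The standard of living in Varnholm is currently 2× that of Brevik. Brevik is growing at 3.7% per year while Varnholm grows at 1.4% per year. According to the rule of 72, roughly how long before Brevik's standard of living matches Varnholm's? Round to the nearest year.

around 31 years

The growth-rate gap is 3.7% − 1.4% = 2.3 percentage points.
So the ratio between them halves every 72/2.3 ≈ 31.30 years.
A 2× gap closes after 1 halving: 1 × 31.30 ≈ 31 years.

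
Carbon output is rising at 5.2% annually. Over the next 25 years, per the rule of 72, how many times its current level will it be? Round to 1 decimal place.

Doubles every ≈ 13.85 years (72/5.2).
25 years is 1.81 doublings; 2^1.81 ≈ 3.5×.

3.5 times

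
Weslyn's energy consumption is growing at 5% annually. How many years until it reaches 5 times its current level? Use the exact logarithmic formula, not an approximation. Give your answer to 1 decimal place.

t = ln(5) / ln(1 + 0.05) = 1.6094 / 0.048790 ≈ 32.99.

33.0 years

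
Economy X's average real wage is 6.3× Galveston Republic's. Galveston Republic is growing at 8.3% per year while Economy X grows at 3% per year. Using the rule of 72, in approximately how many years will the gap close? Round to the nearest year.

The growth-rate gap is 8.3% − 3% = 5.3 percentage points.
So the ratio between them halves every 72/5.3 ≈ 13.58 years.
A 6.3× gap takes log₂(6.3) ≈ 2.66 halvings to close: 2.66 × 13.58 ≈ 36 years.

around 36 years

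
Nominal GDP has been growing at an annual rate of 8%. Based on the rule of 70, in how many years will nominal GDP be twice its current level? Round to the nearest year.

9 years

At 8%, doubling takes about 70/8 = 8.75 years.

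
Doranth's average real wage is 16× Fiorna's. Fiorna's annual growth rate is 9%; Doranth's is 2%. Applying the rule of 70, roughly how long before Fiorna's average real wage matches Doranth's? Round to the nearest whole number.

What matters is the difference: 7 pp.
Rule of 70 on the gap: the ratio halves every 70/7 ≈ 10.00 years.
A 16× gap closes after 4 halvings: 4 × 10.00 ≈ 40 years.

roughly 40 years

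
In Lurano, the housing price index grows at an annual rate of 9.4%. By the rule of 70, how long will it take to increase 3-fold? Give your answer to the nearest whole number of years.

At 9.4% it doubles every 70/9.4 ≈ 7.45 years.
Reaching 3× takes log₂(3) ≈ 1.58 doublings.
1.58 × 7.45 ≈ 12 years.

around 12 years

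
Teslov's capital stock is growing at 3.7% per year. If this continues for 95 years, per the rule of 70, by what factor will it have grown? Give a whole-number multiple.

Doubling time ≈ 70/3.7 = 18.92 years.
95/18.92 ≈ 5 doublings, so about 2^5 = 32×.

about 32 times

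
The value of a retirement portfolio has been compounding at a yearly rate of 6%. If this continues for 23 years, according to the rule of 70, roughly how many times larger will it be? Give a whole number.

4 times

Doubling time ≈ 70/6 = 11.67 years.
23/11.67 ≈ 2 doublings, so about 2^2 = 4×.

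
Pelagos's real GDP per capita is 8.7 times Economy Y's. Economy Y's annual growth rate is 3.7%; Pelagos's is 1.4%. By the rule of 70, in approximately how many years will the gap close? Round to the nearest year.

Economy Y gains on Pelagos at 3.7% − 1.4% = 2.3 points a year.
At that relative rate the gap halves every 70/2.3 ≈ 30.43 years.
An 8.7 times gap takes log₂(8.7) ≈ 3.12 halvings to close: 3.12 × 30.43 ≈ 95 years.

≈ 95 years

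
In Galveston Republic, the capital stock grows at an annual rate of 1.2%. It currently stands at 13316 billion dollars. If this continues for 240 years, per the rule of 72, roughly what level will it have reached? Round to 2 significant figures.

It doubles every 72/1.2 ≈ 60.00 years, so 240 years is 4.00 doublings.
2^4.00 ≈ 16.00; 13316 × 16.00 ≈ 210000 billion dollars.

approximately 210000 billion dollars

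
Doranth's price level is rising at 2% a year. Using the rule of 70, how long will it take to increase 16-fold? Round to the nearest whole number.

about 140 years

Doubling time ≈ 70/2 = 35.00 years.
16 = 2^4, so 4 doublings → 140 years.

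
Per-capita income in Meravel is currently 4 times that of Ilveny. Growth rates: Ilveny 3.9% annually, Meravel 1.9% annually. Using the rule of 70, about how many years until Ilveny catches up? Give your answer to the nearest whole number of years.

about 70 years

Ilveny gains on Meravel at 3.9% − 1.9% = 2 points a year.
At that relative rate the gap halves every 70/2 ≈ 35.00 years.
A 4 times gap closes after 2 halvings: 2 × 35.00 ≈ 70 years.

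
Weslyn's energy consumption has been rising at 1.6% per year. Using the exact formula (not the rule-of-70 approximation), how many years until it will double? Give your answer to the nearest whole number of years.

44 years

t = ln(2) / ln(1 + 0.016) = 0.6931 / 0.015873 ≈ 43.67.
≈ 44 years.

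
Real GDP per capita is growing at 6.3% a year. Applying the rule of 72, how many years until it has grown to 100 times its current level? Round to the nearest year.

around 76 years

Doubling time ≈ 72/6.3 = 11.43 years.
Reaching 100× takes log₂(100) ≈ 6.64 doublings.
6.64 × 11.43 ≈ 76 years.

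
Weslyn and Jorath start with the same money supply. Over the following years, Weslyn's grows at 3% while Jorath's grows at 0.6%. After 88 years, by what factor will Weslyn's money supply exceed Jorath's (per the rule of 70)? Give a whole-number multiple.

Only the 2.4-point difference matters.
70/2.4 ≈ 29.17 years per doubling of the ratio; 88 years gives 3.02 doublings, so ≈ 8×.

about 8 times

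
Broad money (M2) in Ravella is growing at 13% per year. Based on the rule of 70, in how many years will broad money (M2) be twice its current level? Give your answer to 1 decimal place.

70/13 ≈ 5.38, so it doubles roughly every 5.4 years.

approximately 5.4 years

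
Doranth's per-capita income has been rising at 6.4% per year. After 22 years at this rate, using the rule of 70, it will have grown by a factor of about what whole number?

70/6.4 ≈ 10.94 years per doubling.
22 years fits 2 doublings: 2^2 = 4.

roughly 4 times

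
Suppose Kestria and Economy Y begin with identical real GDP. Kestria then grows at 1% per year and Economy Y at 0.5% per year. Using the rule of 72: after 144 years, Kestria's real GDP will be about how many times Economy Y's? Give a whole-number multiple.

Rate gap = 1% − 0.5% = 0.5 points.
The ratio doubles every 72/0.5 ≈ 144.00 years.
144/144.00 ≈ 1.00 doublings → ratio ≈ 2^1.00 ≈ 2.

2 times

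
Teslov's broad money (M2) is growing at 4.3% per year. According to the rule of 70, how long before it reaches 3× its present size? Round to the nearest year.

around 26 years

At 4.3% it doubles every 70/4.3 ≈ 16.28 years.
3× is log₂ 3 ≈ 1.58 doublings, so ≈ 1.58 × 16.28 = 26 years.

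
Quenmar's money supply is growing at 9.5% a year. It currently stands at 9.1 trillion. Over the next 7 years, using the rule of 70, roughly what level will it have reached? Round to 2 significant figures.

It doubles every 70/9.5 ≈ 7.37 years, so 7 years is 0.95 doublings.
2^0.95 ≈ 1.93; 9.1 × 1.93 ≈ 18 trillion.

approximately 18 trillion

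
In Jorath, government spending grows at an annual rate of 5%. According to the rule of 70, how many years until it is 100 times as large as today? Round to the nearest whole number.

One doubling takes 70/5 = 14.00 years.
100× is log₂ 100 ≈ 6.64 doublings, so ≈ 6.64 × 14.00 = 93 years.

roughly 93 years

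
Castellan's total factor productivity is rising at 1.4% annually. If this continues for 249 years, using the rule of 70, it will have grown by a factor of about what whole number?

At 1.4% one doubling takes ≈ 50.00 years; 249 years is 5 of them, so ×32.

≈ 32 times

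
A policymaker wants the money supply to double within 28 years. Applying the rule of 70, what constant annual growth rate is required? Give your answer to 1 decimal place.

70 / 28 ≈ 2.50, so about 2.5% annually.

2.5%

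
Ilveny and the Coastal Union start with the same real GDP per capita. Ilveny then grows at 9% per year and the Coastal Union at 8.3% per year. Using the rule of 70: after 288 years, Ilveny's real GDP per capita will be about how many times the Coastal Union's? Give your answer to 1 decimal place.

Only the 0.7-point difference matters.
70/0.7 ≈ 100.00 years per doubling of the ratio; 288 years gives 2.88 doublings, so ≈ 7.4×.

≈ 7.4 times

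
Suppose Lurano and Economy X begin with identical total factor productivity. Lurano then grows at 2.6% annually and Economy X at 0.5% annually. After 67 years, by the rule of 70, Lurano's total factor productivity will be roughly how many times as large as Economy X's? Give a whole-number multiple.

Only the 2.1-point difference matters.
70/2.1 ≈ 33.33 years per doubling of the ratio; 67 years gives 2.01 doublings, so ≈ 4×.

roughly 4 times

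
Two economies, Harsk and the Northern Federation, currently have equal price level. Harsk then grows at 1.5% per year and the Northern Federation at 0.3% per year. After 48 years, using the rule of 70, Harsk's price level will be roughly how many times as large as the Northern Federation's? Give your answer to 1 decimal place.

Only the 1.2-point difference matters.
70/1.2 ≈ 58.33 years per doubling of the ratio; 48 years gives 0.82 doublings, so ≈ 1.8×.

1.8 times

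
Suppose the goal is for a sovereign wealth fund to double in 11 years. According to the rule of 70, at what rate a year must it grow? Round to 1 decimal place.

70 / 11 ≈ 6.36, so about 6.4% a year.

≈ 6.4%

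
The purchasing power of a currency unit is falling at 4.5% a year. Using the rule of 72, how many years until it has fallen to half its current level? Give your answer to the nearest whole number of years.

The rule works in reverse for decay: 72/4.5 ≈ 16.00 years to halve.

roughly 16 years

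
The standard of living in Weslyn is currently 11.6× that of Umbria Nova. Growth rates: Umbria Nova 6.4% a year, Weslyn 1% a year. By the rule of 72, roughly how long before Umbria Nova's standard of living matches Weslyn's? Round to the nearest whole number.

The growth-rate gap is 6.4% − 1% = 5.4 percentage points.
So the ratio between them halves every 72/5.4 ≈ 13.33 years.
An 11.6× gap takes log₂(11.6) ≈ 3.54 halvings to close: 3.54 × 13.33 ≈ 47 years.

approximately 47 years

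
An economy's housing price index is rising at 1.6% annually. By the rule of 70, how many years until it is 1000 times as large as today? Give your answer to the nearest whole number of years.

At 1.6% it doubles every 70/1.6 ≈ 43.75 years.
Reaching 1000× takes log₂(1000) ≈ 9.97 doublings.
9.97 × 43.75 ≈ 436 years.

436 years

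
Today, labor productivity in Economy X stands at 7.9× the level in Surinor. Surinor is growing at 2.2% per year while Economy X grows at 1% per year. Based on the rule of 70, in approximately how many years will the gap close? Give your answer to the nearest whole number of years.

What matters is the difference: 1.2 pp.
Rule of 70 on the gap: the ratio halves every 70/1.2 ≈ 58.33 years.
A 7.9× gap takes log₂(7.9) ≈ 2.98 halvings to close: 2.98 × 58.33 ≈ 174 years.

174 years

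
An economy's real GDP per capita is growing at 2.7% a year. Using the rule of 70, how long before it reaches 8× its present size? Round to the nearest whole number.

At 2.7% it doubles every 70/2.7 ≈ 25.93 years.
8× is 3 doublings, so 3 × 25.93 ≈ 78 years.

approximately 78 years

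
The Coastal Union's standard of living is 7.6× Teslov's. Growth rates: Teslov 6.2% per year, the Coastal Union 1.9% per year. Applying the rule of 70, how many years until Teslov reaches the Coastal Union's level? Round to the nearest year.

≈ 48 years

What matters is the difference: 4.3 pp.
Rule of 70 on the gap: the ratio halves every 70/4.3 ≈ 16.28 years.
A 7.6× gap takes log₂(7.6) ≈ 2.93 halvings to close: 2.93 × 16.28 ≈ 48 years.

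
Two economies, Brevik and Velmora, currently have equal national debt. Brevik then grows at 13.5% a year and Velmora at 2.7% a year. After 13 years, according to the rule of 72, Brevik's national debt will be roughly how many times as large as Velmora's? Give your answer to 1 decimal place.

3.9 times

Only the 10.8-point difference matters.
72/10.8 ≈ 6.67 years per doubling of the ratio; 13 years gives 1.95 doublings, so ≈ 3.9×.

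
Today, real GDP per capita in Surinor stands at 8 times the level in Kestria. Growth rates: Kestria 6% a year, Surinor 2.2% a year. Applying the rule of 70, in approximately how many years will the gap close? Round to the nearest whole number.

What matters is the difference: 3.8 pp.
Rule of 70 on the gap: the ratio halves every 70/3.8 ≈ 18.42 years.
An 8 times gap closes after 3 halvings: 3 × 18.42 ≈ 55 years.

about 55 years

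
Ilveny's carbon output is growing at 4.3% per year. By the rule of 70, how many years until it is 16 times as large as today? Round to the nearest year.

One doubling takes 70/4.3 = 16.28 years.
16 = 2^4, so 4 doublings → 65 years.

65 years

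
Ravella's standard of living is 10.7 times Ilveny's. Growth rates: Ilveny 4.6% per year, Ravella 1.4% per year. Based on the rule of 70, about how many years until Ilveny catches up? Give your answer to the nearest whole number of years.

about 75 years

What matters is the difference: 3.2 pp.
Rule of 70 on the gap: the ratio halves every 70/3.2 ≈ 21.88 years.
A 10.7 times gap takes log₂(10.7) ≈ 3.42 halvings to close: 3.42 × 21.88 ≈ 75 years.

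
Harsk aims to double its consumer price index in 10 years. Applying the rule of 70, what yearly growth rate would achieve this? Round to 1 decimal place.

70 / 10 ≈ 7.00, so about 7.0% per year.

roughly 7.0%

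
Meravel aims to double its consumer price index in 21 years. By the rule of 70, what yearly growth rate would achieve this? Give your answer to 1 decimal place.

3.3% per year

70 / 21 ≈ 3.33, so about 3.3% per year.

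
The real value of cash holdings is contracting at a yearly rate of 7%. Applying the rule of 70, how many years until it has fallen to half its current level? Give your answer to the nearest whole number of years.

around 10 years

The rule works in reverse for decay: 70/7 ≈ 10.00 years to halve.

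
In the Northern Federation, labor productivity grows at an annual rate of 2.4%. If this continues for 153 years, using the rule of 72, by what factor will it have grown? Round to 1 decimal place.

approximately 34.3 times

Doubling time ≈ 72/2.4 = 30.00 years.
153 years / 30.00 ≈ 5.10 doublings → factor 2^5.10 ≈ 34.3.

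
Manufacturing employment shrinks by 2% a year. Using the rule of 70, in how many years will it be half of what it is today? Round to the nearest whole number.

around 35 years

Falling at 2%, it halves about every 70/2 = 35.00 years.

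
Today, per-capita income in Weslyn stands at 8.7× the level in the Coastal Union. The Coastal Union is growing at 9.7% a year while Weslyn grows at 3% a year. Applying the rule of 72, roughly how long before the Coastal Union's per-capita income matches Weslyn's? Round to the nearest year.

around 34 years

The growth-rate gap is 9.7% − 3% = 6.7 percentage points.
So the ratio between them halves every 72/6.7 ≈ 10.75 years.
An 8.7× gap takes log₂(8.7) ≈ 3.12 halvings to close: 3.12 × 10.75 ≈ 34 years.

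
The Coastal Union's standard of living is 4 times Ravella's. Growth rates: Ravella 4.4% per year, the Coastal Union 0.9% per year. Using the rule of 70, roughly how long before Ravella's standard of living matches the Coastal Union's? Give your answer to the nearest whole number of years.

approximately 40 years

The growth-rate gap is 4.4% − 0.9% = 3.5 percentage points.
So the ratio between them halves every 70/3.5 ≈ 20.00 years.
A 4 times gap closes after 2 halvings: 2 × 20.00 ≈ 40 years.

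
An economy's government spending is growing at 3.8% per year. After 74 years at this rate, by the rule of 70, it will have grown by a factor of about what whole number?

70/3.8 ≈ 18.42 years per doubling.
74 years fits 4 doublings: 2^4 = 16.

16 times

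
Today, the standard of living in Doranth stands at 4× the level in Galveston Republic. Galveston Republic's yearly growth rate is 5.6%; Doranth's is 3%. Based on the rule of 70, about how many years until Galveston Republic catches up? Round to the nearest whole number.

The growth-rate gap is 5.6% − 3% = 2.6 percentage points.
So the ratio between them halves every 70/2.6 ≈ 26.92 years.
A 4× gap closes after 2 halvings: 2 × 26.92 ≈ 54 years.

around 54 years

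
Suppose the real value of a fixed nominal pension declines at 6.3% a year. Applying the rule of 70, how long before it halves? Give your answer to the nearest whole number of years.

Halving time ≈ 70 / 6.3 = 11.11 → 11 years.

11 years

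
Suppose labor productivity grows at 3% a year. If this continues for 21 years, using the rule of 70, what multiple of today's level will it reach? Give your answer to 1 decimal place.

Doubles every ≈ 23.33 years (70/3).
21 years is 0.90 doublings; 2^0.90 ≈ 1.9×.

around 1.9 times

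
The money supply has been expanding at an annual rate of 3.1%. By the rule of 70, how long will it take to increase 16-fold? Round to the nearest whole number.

around 90 years

Doubling time ≈ 70/3.1 = 22.58 years.
16× is 4 doublings, so 4 × 22.58 ≈ 90 years.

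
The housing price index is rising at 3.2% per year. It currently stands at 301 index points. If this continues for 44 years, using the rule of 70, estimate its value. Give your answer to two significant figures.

Doubling time ≈ 70/3.2 = 21.88 years.
44 years is 44/21.88 ≈ 2.01 doublings, a factor of 2^2.01 ≈ 4.03.
301 × 4.03 ≈ 1200 index points.

around 1200 index points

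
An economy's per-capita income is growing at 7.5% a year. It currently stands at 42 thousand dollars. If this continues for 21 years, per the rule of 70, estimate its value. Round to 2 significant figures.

It doubles every 70/7.5 ≈ 9.33 years, so 21 years is 2.25 doublings.
2^2.25 ≈ 4.76; 42 × 4.76 ≈ 200 thousand dollars.

approximately 200 thousand dollars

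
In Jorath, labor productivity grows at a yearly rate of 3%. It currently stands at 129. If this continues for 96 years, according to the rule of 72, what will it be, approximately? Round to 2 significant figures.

Doubling time ≈ 72/3 = 24.00 years.
96 years is 96/24.00 ≈ 4.00 doublings, a factor of 2^4.00 ≈ 16.00.
129 × 16.00 ≈ 2100.

≈ 2100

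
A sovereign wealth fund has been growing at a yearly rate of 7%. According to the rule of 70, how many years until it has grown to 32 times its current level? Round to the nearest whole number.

50 years

One doubling takes 70/7 = 10.00 years.
32× is 5 doublings, so 5 × 10.00 ≈ 50 years.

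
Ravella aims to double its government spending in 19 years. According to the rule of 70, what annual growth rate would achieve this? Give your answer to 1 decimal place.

approximately 3.7% a year

70 / 19 ≈ 3.68, so about 3.7% a year.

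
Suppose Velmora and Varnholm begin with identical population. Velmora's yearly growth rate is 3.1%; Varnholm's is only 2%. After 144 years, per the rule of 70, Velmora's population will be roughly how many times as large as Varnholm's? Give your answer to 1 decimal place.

Only the 1.1-point difference matters.
70/1.1 ≈ 63.64 years per doubling of the ratio; 144 years gives 2.26 doublings, so ≈ 4.8×.

around 4.8 times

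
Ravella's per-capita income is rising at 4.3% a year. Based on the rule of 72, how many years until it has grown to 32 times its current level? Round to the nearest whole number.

around 84 years

Doubling time ≈ 72/4.3 = 16.74 years.
32× is 5 doublings, so 5 × 16.74 ≈ 84 years.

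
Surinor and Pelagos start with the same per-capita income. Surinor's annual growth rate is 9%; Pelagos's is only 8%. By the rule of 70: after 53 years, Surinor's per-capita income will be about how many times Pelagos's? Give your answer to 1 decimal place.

approximately 1.7 times

Only the 1-point difference matters.
70/1 ≈ 70.00 years per doubling of the ratio; 53 years gives 0.76 doublings, so ≈ 1.7×.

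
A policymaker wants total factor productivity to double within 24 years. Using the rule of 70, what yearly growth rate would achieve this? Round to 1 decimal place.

about 2.9% per year

70 / 24 ≈ 2.92, so about 2.9% per year.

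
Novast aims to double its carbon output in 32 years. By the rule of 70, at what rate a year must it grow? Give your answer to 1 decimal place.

roughly 2.2% a year

70 / 32 ≈ 2.19, so about 2.2% a year.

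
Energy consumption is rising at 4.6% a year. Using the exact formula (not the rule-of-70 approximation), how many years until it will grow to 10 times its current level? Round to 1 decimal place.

t = ln(10) / ln(1 + 0.046) = 2.3026 / 0.044973 ≈ 51.20.

51.2 years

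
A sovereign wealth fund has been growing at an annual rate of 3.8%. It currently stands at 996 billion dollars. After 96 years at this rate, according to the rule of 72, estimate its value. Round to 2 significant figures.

around 33000 billion dollars

Doubling time ≈ 72/3.8 = 18.95 years.
96 years is 96/18.95 ≈ 5.07 doublings, a factor of 2^5.07 ≈ 33.59.
996 × 33.59 ≈ 33000 billion dollars.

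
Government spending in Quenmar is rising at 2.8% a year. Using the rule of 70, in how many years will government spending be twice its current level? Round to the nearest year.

At 2.8%, doubling takes about 70/2.8 = 25.00 years.

25 years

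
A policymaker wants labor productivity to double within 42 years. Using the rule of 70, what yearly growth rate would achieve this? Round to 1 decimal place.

70 / 42 ≈ 1.67, so about 1.7% per year.

1.7% per year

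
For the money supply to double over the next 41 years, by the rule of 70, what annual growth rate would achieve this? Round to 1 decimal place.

≈ 1.7% a year

70 / 41 ≈ 1.71, so about 1.7% a year.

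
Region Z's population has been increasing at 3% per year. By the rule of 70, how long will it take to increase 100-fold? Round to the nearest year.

about 155 years

One doubling takes 70/3 = 23.33 years.
Reaching 100× takes log₂(100) ≈ 6.64 doublings.
6.64 × 23.33 ≈ 155 years.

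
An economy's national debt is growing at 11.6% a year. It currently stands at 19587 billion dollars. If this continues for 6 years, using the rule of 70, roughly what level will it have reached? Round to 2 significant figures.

39000 billion dollars

Doubling time ≈ 70/11.6 = 6.03 years.
6 years is 6/6.03 ≈ 1.00 doublings, a factor of 2^1.00 ≈ 2.00.
19587 × 2.00 ≈ 39000 billion dollars.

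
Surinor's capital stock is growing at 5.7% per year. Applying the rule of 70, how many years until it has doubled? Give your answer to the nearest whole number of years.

about 12 years

At 5.7%, doubling takes about 70/5.7 = 12.28 years.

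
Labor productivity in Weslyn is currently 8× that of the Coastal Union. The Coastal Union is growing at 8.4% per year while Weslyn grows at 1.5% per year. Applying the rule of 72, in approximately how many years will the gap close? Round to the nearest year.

approximately 31 years

the Coastal Union gains on Weslyn at 8.4% − 1.5% = 6.9 points a year.
At that relative rate the gap halves every 72/6.9 ≈ 10.43 years.
An 8× gap closes after 3 halvings: 3 × 10.43 ≈ 31 years.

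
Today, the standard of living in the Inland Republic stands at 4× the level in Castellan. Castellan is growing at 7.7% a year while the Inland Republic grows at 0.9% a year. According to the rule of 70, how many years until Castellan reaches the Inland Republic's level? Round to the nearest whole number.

The growth-rate gap is 7.7% − 0.9% = 6.8 percentage points.
So the ratio between them halves every 70/6.8 ≈ 10.29 years.
A 4× gap closes after 2 halvings: 2 × 10.29 ≈ 21 years.

21 years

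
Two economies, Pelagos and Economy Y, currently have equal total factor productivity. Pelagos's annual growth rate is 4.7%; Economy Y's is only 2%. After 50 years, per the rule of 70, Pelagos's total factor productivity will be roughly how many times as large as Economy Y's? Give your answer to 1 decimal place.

3.8 times

Only the 2.7-point difference matters.
70/2.7 ≈ 25.93 years per doubling of the ratio; 50 years gives 1.93 doublings, so ≈ 3.8×.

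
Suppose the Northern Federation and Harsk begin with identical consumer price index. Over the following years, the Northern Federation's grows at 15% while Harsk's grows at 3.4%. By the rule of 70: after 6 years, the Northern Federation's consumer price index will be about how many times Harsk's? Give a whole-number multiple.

Only the 11.6-point difference matters.
70/11.6 ≈ 6.03 years per doubling of the ratio; 6 years gives 1.00 doublings, so ≈ 2×.

2 times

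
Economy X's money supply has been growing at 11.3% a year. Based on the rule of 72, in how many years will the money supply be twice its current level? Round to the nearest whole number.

72/11.3 ≈ 6.37, so it doubles roughly every 6 years.

approximately 6 years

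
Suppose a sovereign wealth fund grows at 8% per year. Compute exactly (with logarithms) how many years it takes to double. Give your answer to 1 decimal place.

9.0 years

t = ln(2) / ln(1 + 0.08) = 0.6931 / 0.076961 ≈ 9.01.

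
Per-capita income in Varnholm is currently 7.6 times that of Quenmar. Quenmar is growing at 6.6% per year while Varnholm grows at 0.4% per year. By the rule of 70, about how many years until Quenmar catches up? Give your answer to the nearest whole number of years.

The growth-rate gap is 6.6% − 0.4% = 6.2 percentage points.
So the ratio between them halves every 70/6.2 ≈ 11.29 years.
A 7.6 times gap takes log₂(7.6) ≈ 2.93 halvings to close: 2.93 × 11.29 ≈ 33 years.

33 years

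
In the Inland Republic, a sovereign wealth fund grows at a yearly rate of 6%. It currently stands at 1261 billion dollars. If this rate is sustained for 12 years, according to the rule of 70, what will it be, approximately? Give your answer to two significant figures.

2600 billion dollars

It doubles every 70/6 ≈ 11.67 years, so 12 years is 1.03 doublings.
2^1.03 ≈ 2.04; 1261 × 2.04 ≈ 2600 billion dollars.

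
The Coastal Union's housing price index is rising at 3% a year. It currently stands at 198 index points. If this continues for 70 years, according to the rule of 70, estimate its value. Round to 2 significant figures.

about 1600 index points

Doubling time ≈ 70/3 = 23.33 years.
70 years is 70/23.33 ≈ 3.00 doublings, a factor of 2^3.00 ≈ 8.00.
198 × 8.00 ≈ 1600 index points.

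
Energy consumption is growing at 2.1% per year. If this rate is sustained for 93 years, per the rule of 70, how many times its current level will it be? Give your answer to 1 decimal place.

Doubles every ≈ 33.33 years (70/2.1).
93 years is 2.79 doublings; 2^2.79 ≈ 6.9×.

around 6.9 times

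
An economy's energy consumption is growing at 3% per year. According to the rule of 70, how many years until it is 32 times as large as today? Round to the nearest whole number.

Doubling time ≈ 70/3 = 23.33 years.
32× is 5 doublings, so 5 × 23.33 ≈ 117 years.

about 117 years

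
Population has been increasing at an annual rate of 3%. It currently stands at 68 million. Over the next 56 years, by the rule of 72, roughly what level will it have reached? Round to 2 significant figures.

around 340 million

It doubles every 72/3 ≈ 24.00 years, so 56 years is 2.33 doublings.
2^2.33 ≈ 5.03; 68 × 5.03 ≈ 340 million.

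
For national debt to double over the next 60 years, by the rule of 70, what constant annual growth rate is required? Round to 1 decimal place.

1.2%

70 / 60 ≈ 1.17, so about 1.2% a year.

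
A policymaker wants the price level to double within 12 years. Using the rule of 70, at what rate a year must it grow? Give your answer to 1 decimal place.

70 / 12 ≈ 5.83, so about 5.8% a year.

≈ 5.8% a year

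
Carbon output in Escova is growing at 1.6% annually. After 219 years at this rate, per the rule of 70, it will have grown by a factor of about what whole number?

Doubling time ≈ 70/1.6 = 43.75 years.
219/43.75 ≈ 5 doublings, so about 2^5 = 32×.

≈ 32 times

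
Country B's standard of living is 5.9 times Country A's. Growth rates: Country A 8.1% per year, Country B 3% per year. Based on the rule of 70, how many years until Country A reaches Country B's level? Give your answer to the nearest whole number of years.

roughly 35 years

The growth-rate gap is 8.1% − 3% = 5.1 percentage points.
So the ratio between them halves every 70/5.1 ≈ 13.73 years.
A 5.9 times gap takes log₂(5.9) ≈ 2.56 halvings to close: 2.56 × 13.73 ≈ 35 years.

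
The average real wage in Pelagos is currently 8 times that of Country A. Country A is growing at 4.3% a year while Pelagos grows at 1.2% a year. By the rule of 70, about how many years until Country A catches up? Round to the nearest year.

Country A gains on Pelagos at 4.3% − 1.2% = 3.1 points a year.
At that relative rate the gap halves every 70/3.1 ≈ 22.58 years.
An 8 times gap closes after 3 halvings: 3 × 22.58 ≈ 68 years.

around 68 years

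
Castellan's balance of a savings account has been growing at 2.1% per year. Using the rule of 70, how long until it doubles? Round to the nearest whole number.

≈ 33 years

Doubling time ≈ 70 / 2.1 = 33.33 years.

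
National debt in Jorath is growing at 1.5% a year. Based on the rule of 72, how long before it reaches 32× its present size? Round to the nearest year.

Doubling time ≈ 72/1.5 = 48.00 years.
32× is 5 doublings, so 5 × 48.00 ≈ 240 years.

approximately 240 years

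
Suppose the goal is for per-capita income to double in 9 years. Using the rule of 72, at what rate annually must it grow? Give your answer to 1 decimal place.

8.0%

72 / 9 ≈ 8.00, so about 8.0% annually.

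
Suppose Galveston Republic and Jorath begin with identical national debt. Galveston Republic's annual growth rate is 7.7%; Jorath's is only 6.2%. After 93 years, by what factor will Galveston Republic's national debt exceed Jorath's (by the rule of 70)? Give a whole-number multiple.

Rate gap = 7.7% − 6.2% = 1.5 points.
The ratio doubles every 70/1.5 ≈ 46.67 years.
93/46.67 ≈ 1.99 doublings → ratio ≈ 2^1.99 ≈ 4.

roughly 4 times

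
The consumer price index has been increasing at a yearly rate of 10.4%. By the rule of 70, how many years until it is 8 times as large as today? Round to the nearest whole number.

around 20 years

Doubling time ≈ 70/10.4 = 6.73 years.
8× is 3 doublings, so 3 × 6.73 ≈ 20 years.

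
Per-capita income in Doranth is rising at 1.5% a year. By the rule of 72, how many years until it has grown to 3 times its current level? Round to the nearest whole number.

Doubling time ≈ 72/1.5 = 48.00 years.
Reaching 3× takes log₂(3) ≈ 1.58 doublings.
1.58 × 48.00 ≈ 76 years.

roughly 76 years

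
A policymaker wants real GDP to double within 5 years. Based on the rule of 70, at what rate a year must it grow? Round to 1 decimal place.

around 14.0%

70 / 5 ≈ 14.00, so about 14.0% a year.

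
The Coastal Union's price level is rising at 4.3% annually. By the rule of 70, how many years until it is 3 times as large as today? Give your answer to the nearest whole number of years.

At 4.3% it doubles every 70/4.3 ≈ 16.28 years.
Reaching 3× takes log₂(3) ≈ 1.58 doublings.
1.58 × 16.28 ≈ 26 years.

about 26 years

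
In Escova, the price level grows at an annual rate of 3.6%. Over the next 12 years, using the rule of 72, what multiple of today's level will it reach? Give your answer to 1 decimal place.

Doubles every ≈ 20.00 years (72/3.6).
12 years is 0.60 doublings; 2^0.60 ≈ 1.5×.

approximately 1.5 times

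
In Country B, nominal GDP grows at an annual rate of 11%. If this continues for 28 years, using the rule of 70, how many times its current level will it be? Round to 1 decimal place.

21.1 times

Doubling time ≈ 70/11 = 6.36 years.
28 years / 6.36 ≈ 4.40 doublings → factor 2^4.40 ≈ 21.1.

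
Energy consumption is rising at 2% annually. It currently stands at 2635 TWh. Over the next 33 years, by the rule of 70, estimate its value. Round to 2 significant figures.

5100 TWh

Doubling time ≈ 70/2 = 35.00 years.
33 years is 33/35.00 ≈ 0.94 doublings, a factor of 2^0.94 ≈ 1.92.
2635 × 1.92 ≈ 5100 TWh.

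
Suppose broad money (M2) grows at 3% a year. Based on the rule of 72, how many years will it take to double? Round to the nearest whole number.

around 24 years

At 3%, doubling takes about 72/3 = 24.00 years.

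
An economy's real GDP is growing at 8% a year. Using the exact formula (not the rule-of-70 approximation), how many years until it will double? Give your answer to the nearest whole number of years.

t = ln(2) / ln(1 + 0.08) = 0.6931 / 0.076961 ≈ 9.01.
≈ 9 years.

9 years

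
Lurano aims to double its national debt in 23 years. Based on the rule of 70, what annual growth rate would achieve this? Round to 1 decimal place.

70 / 23 ≈ 3.04, so about 3.0% annually.

3.0% annually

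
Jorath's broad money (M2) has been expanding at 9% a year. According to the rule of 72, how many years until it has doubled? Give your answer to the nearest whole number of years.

Doubling time ≈ 72 / 9 = 8.00 years.

≈ 8 years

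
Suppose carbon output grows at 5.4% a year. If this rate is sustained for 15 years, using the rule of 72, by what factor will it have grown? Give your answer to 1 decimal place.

≈ 2.2 times

Doubles every ≈ 13.33 years (72/5.4).
15 years is 1.13 doublings; 2^1.13 ≈ 2.2×.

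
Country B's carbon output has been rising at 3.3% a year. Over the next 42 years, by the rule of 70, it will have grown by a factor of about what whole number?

70/3.3 ≈ 21.21 years per doubling.
42 years fits 2 doublings: 2^2 = 4.

about 4 times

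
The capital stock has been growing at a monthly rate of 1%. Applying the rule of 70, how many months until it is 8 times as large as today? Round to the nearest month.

At 1% it doubles every 70/1 ≈ 70.00 months.
8× is 3 doublings, so 3 × 70.00 ≈ 210 months.

≈ 210 months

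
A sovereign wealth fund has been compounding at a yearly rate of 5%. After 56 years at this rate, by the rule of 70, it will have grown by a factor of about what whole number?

approximately 16 times

At 5% one doubling takes ≈ 14.00 years; 56 years is 4 of them, so ×16.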